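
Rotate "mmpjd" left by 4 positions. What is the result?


Input: "mmpjd", rotate left by 4
First 4 characters: "mmpj"
Remaining characters: "d"
Concatenate remaining + first: "d" + "mmpj" = "dmmpj"

dmmpj


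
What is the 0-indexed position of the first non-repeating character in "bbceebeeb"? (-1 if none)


Input: bbceebeeb
Character frequencies:
  'b': 4
  'c': 1
  'e': 4
Scanning left to right for freq == 1:
  Position 0 ('b'): freq=4, skip
  Position 1 ('b'): freq=4, skip
  Position 2 ('c'): unique! => answer = 2

2


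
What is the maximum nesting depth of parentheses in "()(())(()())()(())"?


Input: "()(())(()())()(())"
Tracking depth:
  Position 0 '(': depth becomes 1
  Position 1 ')': depth becomes 0
  Position 2 '(': depth becomes 1
  Position 3 '(': depth becomes 2
  Position 4 ')': depth becomes 1
  Position 5 ')': depth becomes 0
  Position 6 '(': depth becomes 1
  Position 7 '(': depth becomes 2
  Position 8 ')': depth becomes 1
  Position 9 '(': depth becomes 2
  Position 10 ')': depth becomes 1
  Position 11 ')': depth becomes 0
  Position 12 '(': depth becomes 1
  Position 13 ')': depth becomes 0
  Position 14 '(': depth becomes 1
  Position 15 '(': depth becomes 2
  Position 16 ')': depth becomes 1
  Position 17 ')': depth becomes 0
Maximum depth reached: 2

2


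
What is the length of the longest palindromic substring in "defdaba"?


Input: "defdaba"
Checking substrings for palindromes:
  [4:7] "aba" (len 3) => palindrome
Longest palindromic substring: "aba" with length 3

3


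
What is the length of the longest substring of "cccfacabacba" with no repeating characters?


Input: "cccfacabacba"
Sliding window (track last position of each char):
  Position 0 ('c'): window [0,0] length 1 -- new best
  Position 1 ('c'): repeat (last at 0), move window start to 1
  Position 1 ('c'): window [1,1] length 1
  Position 2 ('c'): repeat (last at 1), move window start to 2
  Position 2 ('c'): window [2,2] length 1
  Position 3 ('f'): window [2,3] length 2 -- new best
  Position 4 ('a'): window [2,4] length 3 -- new best
  Position 5 ('c'): repeat (last at 2), move window start to 3
  Position 5 ('c'): window [3,5] length 3
  Position 6 ('a'): repeat (last at 4), move window start to 5
  Position 6 ('a'): window [5,6] length 2
  Position 7 ('b'): window [5,7] length 3
  Position 8 ('a'): repeat (last at 6), move window start to 7
  Position 8 ('a'): window [7,8] length 2
  Position 9 ('c'): window [7,9] length 3
  Position 10 ('b'): repeat (last at 7), move window start to 8
  Position 10 ('b'): window [8,10] length 3
  Position 11 ('a'): repeat (last at 8), move window start to 9
  Position 11 ('a'): window [9,11] length 3
Longest substring with no repeats: "cfa" with length 3

3


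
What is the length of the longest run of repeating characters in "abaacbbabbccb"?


Input: "abaacbbabbccb"
Scanning for longest run:
  Position 1 ('b'): new char, reset run to 1
  Position 2 ('a'): new char, reset run to 1
  Position 3 ('a'): continues run of 'a', length=2
  Position 4 ('c'): new char, reset run to 1
  Position 5 ('b'): new char, reset run to 1
  Position 6 ('b'): continues run of 'b', length=2
  Position 7 ('a'): new char, reset run to 1
  Position 8 ('b'): new char, reset run to 1
  Position 9 ('b'): continues run of 'b', length=2
  Position 10 ('c'): new char, reset run to 1
  Position 11 ('c'): continues run of 'c', length=2
  Position 12 ('b'): new char, reset run to 1
Longest run: 'a' with length 2

2


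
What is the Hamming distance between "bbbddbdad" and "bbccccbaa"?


Comparing "bbbddbdad" and "bbccccbaa" position by position:
  Position 0: 'b' vs 'b' => same
  Position 1: 'b' vs 'b' => same
  Position 2: 'b' vs 'c' => differ
  Position 3: 'd' vs 'c' => differ
  Position 4: 'd' vs 'c' => differ
  Position 5: 'b' vs 'c' => differ
  Position 6: 'd' vs 'b' => differ
  Position 7: 'a' vs 'a' => same
  Position 8: 'd' vs 'a' => differ
Total differences (Hamming distance): 6

6


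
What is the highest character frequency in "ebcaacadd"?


Input: ebcaacadd
Character counts:
  'a': 3
  'b': 1
  'c': 2
  'd': 2
  'e': 1
Maximum frequency: 3

3


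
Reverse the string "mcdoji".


Input: mcdoji
Reading characters right to left:
  Position 5: 'i'
  Position 4: 'j'
  Position 3: 'o'
  Position 2: 'd'
  Position 1: 'c'
  Position 0: 'm'
Reversed: ijodcm

ijodcm


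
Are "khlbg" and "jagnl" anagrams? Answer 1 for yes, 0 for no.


Strings: "khlbg", "jagnl"
Sorted first:  bghkl
Sorted second: agjln
Differ at position 0: 'b' vs 'a' => not anagrams

0


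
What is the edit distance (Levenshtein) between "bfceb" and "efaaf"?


Computing edit distance: "bfceb" -> "efaaf"
DP table:
           e    f    a    a    f
      0    1    2    3    4    5
  b   1    1    2    3    4    5
  f   2    2    1    2    3    4
  c   3    3    2    2    3    4
  e   4    3    3    3    3    4
  b   5    4    4    4    4    4
Edit distance = dp[5][5] = 4

4


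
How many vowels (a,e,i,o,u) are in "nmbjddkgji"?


Input: nmbjddkgji
Checking each character:
  'n' at position 0: consonant
  'm' at position 1: consonant
  'b' at position 2: consonant
  'j' at position 3: consonant
  'd' at position 4: consonant
  'd' at position 5: consonant
  'k' at position 6: consonant
  'g' at position 7: consonant
  'j' at position 8: consonant
  'i' at position 9: vowel (running total: 1)
Total vowels: 1

1


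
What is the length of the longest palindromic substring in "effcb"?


Input: "effcb"
Checking substrings for palindromes:
  [1:3] "ff" (len 2) => palindrome
Longest palindromic substring: "ff" with length 2

2


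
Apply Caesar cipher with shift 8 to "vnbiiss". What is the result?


Caesar cipher: shift "vnbiiss" by 8
  'v' (pos 21) + 8 = pos 3 = 'd'
  'n' (pos 13) + 8 = pos 21 = 'v'
  'b' (pos 1) + 8 = pos 9 = 'j'
  'i' (pos 8) + 8 = pos 16 = 'q'
  'i' (pos 8) + 8 = pos 16 = 'q'
  's' (pos 18) + 8 = pos 0 = 'a'
  's' (pos 18) + 8 = pos 0 = 'a'
Result: dvjqqaa

dvjqqaa


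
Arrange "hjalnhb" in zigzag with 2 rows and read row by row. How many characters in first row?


Zigzag "hjalnhb" into 2 rows:
Placing characters:
  'h' => row 0
  'j' => row 1
  'a' => row 0
  'l' => row 1
  'n' => row 0
  'h' => row 1
  'b' => row 0
Rows:
  Row 0: "hanb"
  Row 1: "jlh"
First row length: 4

4


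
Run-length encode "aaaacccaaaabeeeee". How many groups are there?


Input: aaaacccaaaabeeeee
Scanning for consecutive runs:
  Group 1: 'a' x 4 (positions 0-3)
  Group 2: 'c' x 3 (positions 4-6)
  Group 3: 'a' x 4 (positions 7-10)
  Group 4: 'b' x 1 (positions 11-11)
  Group 5: 'e' x 5 (positions 12-16)
Total groups: 5

5


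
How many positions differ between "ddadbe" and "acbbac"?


Comparing "ddadbe" and "acbbac" position by position:
  Position 0: 'd' vs 'a' => DIFFER
  Position 1: 'd' vs 'c' => DIFFER
  Position 2: 'a' vs 'b' => DIFFER
  Position 3: 'd' vs 'b' => DIFFER
  Position 4: 'b' vs 'a' => DIFFER
  Position 5: 'e' vs 'c' => DIFFER
Positions that differ: 6

6


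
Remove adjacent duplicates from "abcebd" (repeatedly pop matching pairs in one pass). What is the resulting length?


Input: abcebd
Stack-based adjacent duplicate removal:
  Read 'a': push. Stack: a
  Read 'b': push. Stack: ab
  Read 'c': push. Stack: abc
  Read 'e': push. Stack: abce
  Read 'b': push. Stack: abceb
  Read 'd': push. Stack: abcebd
Final stack: "abcebd" (length 6)

6


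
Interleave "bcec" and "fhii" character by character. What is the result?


Interleaving "bcec" and "fhii":
  Position 0: 'b' from first, 'f' from second => "bf"
  Position 1: 'c' from first, 'h' from second => "ch"
  Position 2: 'e' from first, 'i' from second => "ei"
  Position 3: 'c' from first, 'i' from second => "ci"
Result: bfcheici

bfcheici


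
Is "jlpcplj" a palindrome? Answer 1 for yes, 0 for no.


Input: jlpcplj
Reversed: jlpcplj
  Compare pos 0 ('j') with pos 6 ('j'): match
  Compare pos 1 ('l') with pos 5 ('l'): match
  Compare pos 2 ('p') with pos 4 ('p'): match
Result: palindrome

1


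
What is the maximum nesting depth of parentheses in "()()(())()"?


Input: "()()(())()"
Tracking depth:
  Position 0 '(': depth becomes 1
  Position 1 ')': depth becomes 0
  Position 2 '(': depth becomes 1
  Position 3 ')': depth becomes 0
  Position 4 '(': depth becomes 1
  Position 5 '(': depth becomes 2
  Position 6 ')': depth becomes 1
  Position 7 ')': depth becomes 0
  Position 8 '(': depth becomes 1
  Position 9 ')': depth becomes 0
Maximum depth reached: 2

2


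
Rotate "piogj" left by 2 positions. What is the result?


Input: "piogj", rotate left by 2
First 2 characters: "pi"
Remaining characters: "ogj"
Concatenate remaining + first: "ogj" + "pi" = "ogjpi"

ogjpi


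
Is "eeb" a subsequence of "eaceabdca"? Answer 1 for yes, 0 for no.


Check if "eeb" is a subsequence of "eaceabdca"
Greedy scan:
  Position 0 ('e'): matches sub[0] = 'e'
  Position 1 ('a'): no match needed
  Position 2 ('c'): no match needed
  Position 3 ('e'): matches sub[1] = 'e'
  Position 4 ('a'): no match needed
  Position 5 ('b'): matches sub[2] = 'b'
  Position 6 ('d'): no match needed
  Position 7 ('c'): no match needed
  Position 8 ('a'): no match needed
All 3 characters matched => is a subsequence

1


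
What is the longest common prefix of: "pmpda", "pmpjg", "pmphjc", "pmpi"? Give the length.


Words: pmpda, pmpjg, pmphjc, pmpi
  Position 0: all 'p' => match
  Position 1: all 'm' => match
  Position 2: all 'p' => match
  Position 3: ('d', 'j', 'h', 'i') => mismatch, stop
LCP = "pmp" (length 3)

3


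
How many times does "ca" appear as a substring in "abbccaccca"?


Searching for "ca" in "abbccaccca"
Scanning each position:
  Position 0: "ab" => no
  Position 1: "bb" => no
  Position 2: "bc" => no
  Position 3: "cc" => no
  Position 4: "ca" => MATCH
  Position 5: "ac" => no
  Position 6: "cc" => no
  Position 7: "cc" => no
  Position 8: "ca" => MATCH
Total occurrences: 2

2


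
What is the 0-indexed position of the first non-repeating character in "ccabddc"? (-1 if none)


Input: ccabddc
Character frequencies:
  'a': 1
  'b': 1
  'c': 3
  'd': 2
Scanning left to right for freq == 1:
  Position 0 ('c'): freq=3, skip
  Position 1 ('c'): freq=3, skip
  Position 2 ('a'): unique! => answer = 2

2


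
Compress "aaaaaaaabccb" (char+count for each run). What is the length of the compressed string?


Input: aaaaaaaabccb
Runs:
  'a' x 8 => "a8"
  'b' x 1 => "b1"
  'c' x 2 => "c2"
  'b' x 1 => "b1"
Compressed: "a8b1c2b1"
Compressed length: 8

8


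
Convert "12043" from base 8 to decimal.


Input: "12043" in base 8
Positional expansion:
  Digit '1' (value 1) x 8^4 = 4096
  Digit '2' (value 2) x 8^3 = 1024
  Digit '0' (value 0) x 8^2 = 0
  Digit '4' (value 4) x 8^1 = 32
  Digit '3' (value 3) x 8^0 = 3
Sum = 5155

5155


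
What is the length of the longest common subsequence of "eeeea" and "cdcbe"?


LCS of "eeeea" and "cdcbe"
DP table:
           c    d    c    b    e
      0    0    0    0    0    0
  e   0    0    0    0    0    1
  e   0    0    0    0    0    1
  e   0    0    0    0    0    1
  e   0    0    0    0    0    1
  a   0    0    0    0    0    1
LCS length = dp[5][5] = 1

1


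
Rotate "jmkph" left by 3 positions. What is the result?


Input: "jmkph", rotate left by 3
First 3 characters: "jmk"
Remaining characters: "ph"
Concatenate remaining + first: "ph" + "jmk" = "phjmk"

phjmk


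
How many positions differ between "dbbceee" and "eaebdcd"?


Comparing "dbbceee" and "eaebdcd" position by position:
  Position 0: 'd' vs 'e' => DIFFER
  Position 1: 'b' vs 'a' => DIFFER
  Position 2: 'b' vs 'e' => DIFFER
  Position 3: 'c' vs 'b' => DIFFER
  Position 4: 'e' vs 'd' => DIFFER
  Position 5: 'e' vs 'c' => DIFFER
  Position 6: 'e' vs 'd' => DIFFER
Positions that differ: 7

7


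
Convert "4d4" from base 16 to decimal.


Input: "4d4" in base 16
Positional expansion:
  Digit '4' (value 4) x 16^2 = 1024
  Digit 'd' (value 13) x 16^1 = 208
  Digit '4' (value 4) x 16^0 = 4
Sum = 1236

1236


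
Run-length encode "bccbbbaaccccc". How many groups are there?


Input: bccbbbaaccccc
Scanning for consecutive runs:
  Group 1: 'b' x 1 (positions 0-0)
  Group 2: 'c' x 2 (positions 1-2)
  Group 3: 'b' x 3 (positions 3-5)
  Group 4: 'a' x 2 (positions 6-7)
  Group 5: 'c' x 5 (positions 8-12)
Total groups: 5

5


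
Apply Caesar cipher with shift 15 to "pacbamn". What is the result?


Caesar cipher: shift "pacbamn" by 15
  'p' (pos 15) + 15 = pos 4 = 'e'
  'a' (pos 0) + 15 = pos 15 = 'p'
  'c' (pos 2) + 15 = pos 17 = 'r'
  'b' (pos 1) + 15 = pos 16 = 'q'
  'a' (pos 0) + 15 = pos 15 = 'p'
  'm' (pos 12) + 15 = pos 1 = 'b'
  'n' (pos 13) + 15 = pos 2 = 'c'
Result: eprqpbc

eprqpbc


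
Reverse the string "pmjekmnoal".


Input: pmjekmnoal
Reading characters right to left:
  Position 9: 'l'
  Position 8: 'a'
  Position 7: 'o'
  Position 6: 'n'
  Position 5: 'm'
  Position 4: 'k'
  Position 3: 'e'
  Position 2: 'j'
  Position 1: 'm'
  Position 0: 'p'
Reversed: laonmkejmp

laonmkejmp


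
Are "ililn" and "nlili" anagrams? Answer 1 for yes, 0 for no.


Strings: "ililn", "nlili"
Sorted first:  iilln
Sorted second: iilln
Sorted forms match => anagrams

1


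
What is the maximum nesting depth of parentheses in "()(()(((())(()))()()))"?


Input: "()(()(((())(()))()()))"
Tracking depth:
  Position 0 '(': depth becomes 1
  Position 1 ')': depth becomes 0
  Position 2 '(': depth becomes 1
  Position 3 '(': depth becomes 2
  Position 4 ')': depth becomes 1
  Position 5 '(': depth becomes 2
  Position 6 '(': depth becomes 3
  Position 7 '(': depth becomes 4
  Position 8 '(': depth becomes 5
  Position 9 ')': depth becomes 4
  Position 10 ')': depth becomes 3
  Position 11 '(': depth becomes 4
  Position 12 '(': depth becomes 5
  Position 13 ')': depth becomes 4
  Position 14 ')': depth becomes 3
  Position 15 ')': depth becomes 2
  Position 16 '(': depth becomes 3
  Position 17 ')': depth becomes 2
  Position 18 '(': depth becomes 3
  Position 19 ')': depth becomes 2
  Position 20 ')': depth becomes 1
  Position 21 ')': depth becomes 0
Maximum depth reached: 5

5


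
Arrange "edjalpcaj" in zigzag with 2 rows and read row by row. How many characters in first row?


Zigzag "edjalpcaj" into 2 rows:
Placing characters:
  'e' => row 0
  'd' => row 1
  'j' => row 0
  'a' => row 1
  'l' => row 0
  'p' => row 1
  'c' => row 0
  'a' => row 1
  'j' => row 0
Rows:
  Row 0: "ejlcj"
  Row 1: "dapa"
First row length: 5

5


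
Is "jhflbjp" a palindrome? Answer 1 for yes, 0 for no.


Input: jhflbjp
Reversed: pjblfhj
  Compare pos 0 ('j') with pos 6 ('p'): MISMATCH
  Compare pos 1 ('h') with pos 5 ('j'): MISMATCH
  Compare pos 2 ('f') with pos 4 ('b'): MISMATCH
Result: not a palindrome

0


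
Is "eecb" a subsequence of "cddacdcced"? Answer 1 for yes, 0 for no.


Check if "eecb" is a subsequence of "cddacdcced"
Greedy scan:
  Position 0 ('c'): no match needed
  Position 1 ('d'): no match needed
  Position 2 ('d'): no match needed
  Position 3 ('a'): no match needed
  Position 4 ('c'): no match needed
  Position 5 ('d'): no match needed
  Position 6 ('c'): no match needed
  Position 7 ('c'): no match needed
  Position 8 ('e'): matches sub[0] = 'e'
  Position 9 ('d'): no match needed
Only matched 1/4 characters => not a subsequence

0


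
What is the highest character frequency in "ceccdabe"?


Input: ceccdabe
Character counts:
  'a': 1
  'b': 1
  'c': 3
  'd': 1
  'e': 2
Maximum frequency: 3

3


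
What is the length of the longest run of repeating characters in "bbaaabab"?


Input: "bbaaabab"
Scanning for longest run:
  Position 1 ('b'): continues run of 'b', length=2
  Position 2 ('a'): new char, reset run to 1
  Position 3 ('a'): continues run of 'a', length=2
  Position 4 ('a'): continues run of 'a', length=3
  Position 5 ('b'): new char, reset run to 1
  Position 6 ('a'): new char, reset run to 1
  Position 7 ('b'): new char, reset run to 1
Longest run: 'a' with length 3

3


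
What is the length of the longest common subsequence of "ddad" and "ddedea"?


LCS of "ddad" and "ddedea"
DP table:
           d    d    e    d    e    a
      0    0    0    0    0    0    0
  d   0    1    1    1    1    1    1
  d   0    1    2    2    2    2    2
  a   0    1    2    2    2    2    3
  d   0    1    2    2    3    3    3
LCS length = dp[4][6] = 3

3


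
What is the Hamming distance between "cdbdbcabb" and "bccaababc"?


Comparing "cdbdbcabb" and "bccaababc" position by position:
  Position 0: 'c' vs 'b' => differ
  Position 1: 'd' vs 'c' => differ
  Position 2: 'b' vs 'c' => differ
  Position 3: 'd' vs 'a' => differ
  Position 4: 'b' vs 'a' => differ
  Position 5: 'c' vs 'b' => differ
  Position 6: 'a' vs 'a' => same
  Position 7: 'b' vs 'b' => same
  Position 8: 'b' vs 'c' => differ
Total differences (Hamming distance): 7

7


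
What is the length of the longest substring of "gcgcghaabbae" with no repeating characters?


Input: "gcgcghaabbae"
Sliding window (track last position of each char):
  Position 0 ('g'): window [0,0] length 1 -- new best
  Position 1 ('c'): window [0,1] length 2 -- new best
  Position 2 ('g'): repeat (last at 0), move window start to 1
  Position 2 ('g'): window [1,2] length 2
  Position 3 ('c'): repeat (last at 1), move window start to 2
  Position 3 ('c'): window [2,3] length 2
  Position 4 ('g'): repeat (last at 2), move window start to 3
  Position 4 ('g'): window [3,4] length 2
  Position 5 ('h'): window [3,5] length 3 -- new best
  Position 6 ('a'): window [3,6] length 4 -- new best
  Position 7 ('a'): repeat (last at 6), move window start to 7
  Position 7 ('a'): window [7,7] length 1
  Position 8 ('b'): window [7,8] length 2
  Position 9 ('b'): repeat (last at 8), move window start to 9
  Position 9 ('b'): window [9,9] length 1
  Position 10 ('a'): window [9,10] length 2
  Position 11 ('e'): window [9,11] length 3
Longest substring with no repeats: "cgha" with length 4

4


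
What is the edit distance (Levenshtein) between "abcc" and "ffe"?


Computing edit distance: "abcc" -> "ffe"
DP table:
           f    f    e
      0    1    2    3
  a   1    1    2    3
  b   2    2    2    3
  c   3    3    3    3
  c   4    4    4    4
Edit distance = dp[4][3] = 4

4


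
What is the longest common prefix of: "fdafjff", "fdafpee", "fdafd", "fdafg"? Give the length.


Words: fdafjff, fdafpee, fdafd, fdafg
  Position 0: all 'f' => match
  Position 1: all 'd' => match
  Position 2: all 'a' => match
  Position 3: all 'f' => match
  Position 4: ('j', 'p', 'd', 'g') => mismatch, stop
LCP = "fdaf" (length 4)

4


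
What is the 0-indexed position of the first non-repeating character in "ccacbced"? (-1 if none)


Input: ccacbced
Character frequencies:
  'a': 1
  'b': 1
  'c': 4
  'd': 1
  'e': 1
Scanning left to right for freq == 1:
  Position 0 ('c'): freq=4, skip
  Position 1 ('c'): freq=4, skip
  Position 2 ('a'): unique! => answer = 2

2


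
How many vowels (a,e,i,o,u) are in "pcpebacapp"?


Input: pcpebacapp
Checking each character:
  'p' at position 0: consonant
  'c' at position 1: consonant
  'p' at position 2: consonant
  'e' at position 3: vowel (running total: 1)
  'b' at position 4: consonant
  'a' at position 5: vowel (running total: 2)
  'c' at position 6: consonant
  'a' at position 7: vowel (running total: 3)
  'p' at position 8: consonant
  'p' at position 9: consonant
Total vowels: 3

3


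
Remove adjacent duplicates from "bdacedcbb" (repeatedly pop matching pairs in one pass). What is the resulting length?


Input: bdacedcbb
Stack-based adjacent duplicate removal:
  Read 'b': push. Stack: b
  Read 'd': push. Stack: bd
  Read 'a': push. Stack: bda
  Read 'c': push. Stack: bdac
  Read 'e': push. Stack: bdace
  Read 'd': push. Stack: bdaced
  Read 'c': push. Stack: bdacedc
  Read 'b': push. Stack: bdacedcb
  Read 'b': matches stack top 'b' => pop. Stack: bdacedc
Final stack: "bdacedc" (length 7)

7


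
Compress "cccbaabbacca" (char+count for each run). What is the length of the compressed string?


Input: cccbaabbacca
Runs:
  'c' x 3 => "c3"
  'b' x 1 => "b1"
  'a' x 2 => "a2"
  'b' x 2 => "b2"
  'a' x 1 => "a1"
  'c' x 2 => "c2"
  'a' x 1 => "a1"
Compressed: "c3b1a2b2a1c2a1"
Compressed length: 14

14


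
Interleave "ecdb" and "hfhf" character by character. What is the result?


Interleaving "ecdb" and "hfhf":
  Position 0: 'e' from first, 'h' from second => "eh"
  Position 1: 'c' from first, 'f' from second => "cf"
  Position 2: 'd' from first, 'h' from second => "dh"
  Position 3: 'b' from first, 'f' from second => "bf"
Result: ehcfdhbf

ehcfdhbf


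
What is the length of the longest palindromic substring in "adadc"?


Input: "adadc"
Checking substrings for palindromes:
  [0:3] "ada" (len 3) => palindrome
  [1:4] "dad" (len 3) => palindrome
Longest palindromic substring: "ada" with length 3

3


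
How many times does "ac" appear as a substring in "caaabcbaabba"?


Searching for "ac" in "caaabcbaabba"
Scanning each position:
  Position 0: "ca" => no
  Position 1: "aa" => no
  Position 2: "aa" => no
  Position 3: "ab" => no
  Position 4: "bc" => no
  Position 5: "cb" => no
  Position 6: "ba" => no
  Position 7: "aa" => no
  Position 8: "ab" => no
  Position 9: "bb" => no
  Position 10: "ba" => no
Total occurrences: 0

0


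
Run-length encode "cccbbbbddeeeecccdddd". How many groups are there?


Input: cccbbbbddeeeecccdddd
Scanning for consecutive runs:
  Group 1: 'c' x 3 (positions 0-2)
  Group 2: 'b' x 4 (positions 3-6)
  Group 3: 'd' x 2 (positions 7-8)
  Group 4: 'e' x 4 (positions 9-12)
  Group 5: 'c' x 3 (positions 13-15)
  Group 6: 'd' x 4 (positions 16-19)
Total groups: 6

6


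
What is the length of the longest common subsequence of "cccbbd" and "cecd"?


LCS of "cccbbd" and "cecd"
DP table:
           c    e    c    d
      0    0    0    0    0
  c   0    1    1    1    1
  c   0    1    1    2    2
  c   0    1    1    2    2
  b   0    1    1    2    2
  b   0    1    1    2    2
  d   0    1    1    2    3
LCS length = dp[6][4] = 3

3


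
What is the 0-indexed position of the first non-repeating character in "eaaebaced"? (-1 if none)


Input: eaaebaced
Character frequencies:
  'a': 3
  'b': 1
  'c': 1
  'd': 1
  'e': 3
Scanning left to right for freq == 1:
  Position 0 ('e'): freq=3, skip
  Position 1 ('a'): freq=3, skip
  Position 2 ('a'): freq=3, skip
  Position 3 ('e'): freq=3, skip
  Position 4 ('b'): unique! => answer = 4

4


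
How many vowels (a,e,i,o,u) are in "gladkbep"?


Input: gladkbep
Checking each character:
  'g' at position 0: consonant
  'l' at position 1: consonant
  'a' at position 2: vowel (running total: 1)
  'd' at position 3: consonant
  'k' at position 4: consonant
  'b' at position 5: consonant
  'e' at position 6: vowel (running total: 2)
  'p' at position 7: consonant
Total vowels: 2

2


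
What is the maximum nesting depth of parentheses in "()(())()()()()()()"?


Input: "()(())()()()()()()"
Tracking depth:
  Position 0 '(': depth becomes 1
  Position 1 ')': depth becomes 0
  Position 2 '(': depth becomes 1
  Position 3 '(': depth becomes 2
  Position 4 ')': depth becomes 1
  Position 5 ')': depth becomes 0
  Position 6 '(': depth becomes 1
  Position 7 ')': depth becomes 0
  Position 8 '(': depth becomes 1
  Position 9 ')': depth becomes 0
  Position 10 '(': depth becomes 1
  Position 11 ')': depth becomes 0
  Position 12 '(': depth becomes 1
  Position 13 ')': depth becomes 0
  Position 14 '(': depth becomes 1
  Position 15 ')': depth becomes 0
  Position 16 '(': depth becomes 1
  Position 17 ')': depth becomes 0
Maximum depth reached: 2

2


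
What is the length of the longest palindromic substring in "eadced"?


Input: "eadced"
Checking substrings for palindromes:
  No multi-char palindromic substrings found
Longest palindromic substring: "e" with length 1

1


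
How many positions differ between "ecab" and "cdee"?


Comparing "ecab" and "cdee" position by position:
  Position 0: 'e' vs 'c' => DIFFER
  Position 1: 'c' vs 'd' => DIFFER
  Position 2: 'a' vs 'e' => DIFFER
  Position 3: 'b' vs 'e' => DIFFER
Positions that differ: 4

4


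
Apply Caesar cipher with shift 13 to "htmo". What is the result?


Caesar cipher: shift "htmo" by 13
  'h' (pos 7) + 13 = pos 20 = 'u'
  't' (pos 19) + 13 = pos 6 = 'g'
  'm' (pos 12) + 13 = pos 25 = 'z'
  'o' (pos 14) + 13 = pos 1 = 'b'
Result: ugzb

ugzb


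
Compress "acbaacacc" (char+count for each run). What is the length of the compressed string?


Input: acbaacacc
Runs:
  'a' x 1 => "a1"
  'c' x 1 => "c1"
  'b' x 1 => "b1"
  'a' x 2 => "a2"
  'c' x 1 => "c1"
  'a' x 1 => "a1"
  'c' x 2 => "c2"
Compressed: "a1c1b1a2c1a1c2"
Compressed length: 14

14


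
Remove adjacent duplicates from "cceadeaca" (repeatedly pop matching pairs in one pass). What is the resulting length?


Input: cceadeaca
Stack-based adjacent duplicate removal:
  Read 'c': push. Stack: c
  Read 'c': matches stack top 'c' => pop. Stack: (empty)
  Read 'e': push. Stack: e
  Read 'a': push. Stack: ea
  Read 'd': push. Stack: ead
  Read 'e': push. Stack: eade
  Read 'a': push. Stack: eadea
  Read 'c': push. Stack: eadeac
  Read 'a': push. Stack: eadeaca
Final stack: "eadeaca" (length 7)

7


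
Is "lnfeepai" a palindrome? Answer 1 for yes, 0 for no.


Input: lnfeepai
Reversed: iapeefnl
  Compare pos 0 ('l') with pos 7 ('i'): MISMATCH
  Compare pos 1 ('n') with pos 6 ('a'): MISMATCH
  Compare pos 2 ('f') with pos 5 ('p'): MISMATCH
  Compare pos 3 ('e') with pos 4 ('e'): match
Result: not a palindrome

0


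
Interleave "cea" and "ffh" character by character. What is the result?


Interleaving "cea" and "ffh":
  Position 0: 'c' from first, 'f' from second => "cf"
  Position 1: 'e' from first, 'f' from second => "ef"
  Position 2: 'a' from first, 'h' from second => "ah"
Result: cfefah

cfefah


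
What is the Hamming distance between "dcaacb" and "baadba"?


Comparing "dcaacb" and "baadba" position by position:
  Position 0: 'd' vs 'b' => differ
  Position 1: 'c' vs 'a' => differ
  Position 2: 'a' vs 'a' => same
  Position 3: 'a' vs 'd' => differ
  Position 4: 'c' vs 'b' => differ
  Position 5: 'b' vs 'a' => differ
Total differences (Hamming distance): 5

5


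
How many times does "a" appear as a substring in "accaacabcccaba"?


Searching for "a" in "accaacabcccaba"
Scanning each position:
  Position 0: "a" => MATCH
  Position 1: "c" => no
  Position 2: "c" => no
  Position 3: "a" => MATCH
  Position 4: "a" => MATCH
  Position 5: "c" => no
  Position 6: "a" => MATCH
  Position 7: "b" => no
  Position 8: "c" => no
  Position 9: "c" => no
  Position 10: "c" => no
  Position 11: "a" => MATCH
  Position 12: "b" => no
  Position 13: "a" => MATCH
Total occurrences: 6

6


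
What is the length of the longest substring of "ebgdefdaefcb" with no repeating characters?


Input: "ebgdefdaefcb"
Sliding window (track last position of each char):
  Position 0 ('e'): window [0,0] length 1 -- new best
  Position 1 ('b'): window [0,1] length 2 -- new best
  Position 2 ('g'): window [0,2] length 3 -- new best
  Position 3 ('d'): window [0,3] length 4 -- new best
  Position 4 ('e'): repeat (last at 0), move window start to 1
  Position 4 ('e'): window [1,4] length 4
  Position 5 ('f'): window [1,5] length 5 -- new best
  Position 6 ('d'): repeat (last at 3), move window start to 4
  Position 6 ('d'): window [4,6] length 3
  Position 7 ('a'): window [4,7] length 4
  Position 8 ('e'): repeat (last at 4), move window start to 5
  Position 8 ('e'): window [5,8] length 4
  Position 9 ('f'): repeat (last at 5), move window start to 6
  Position 9 ('f'): window [6,9] length 4
  Position 10 ('c'): window [6,10] length 5
  Position 11 ('b'): window [6,11] length 6 -- new best
Longest substring with no repeats: "daefcb" with length 6

6


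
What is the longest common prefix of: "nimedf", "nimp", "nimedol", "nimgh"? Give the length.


Words: nimedf, nimp, nimedol, nimgh
  Position 0: all 'n' => match
  Position 1: all 'i' => match
  Position 2: all 'm' => match
  Position 3: ('e', 'p', 'e', 'g') => mismatch, stop
LCP = "nim" (length 3)

3


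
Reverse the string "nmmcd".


Input: nmmcd
Reading characters right to left:
  Position 4: 'd'
  Position 3: 'c'
  Position 2: 'm'
  Position 1: 'm'
  Position 0: 'n'
Reversed: dcmmn

dcmmn


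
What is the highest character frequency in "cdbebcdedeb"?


Input: cdbebcdedeb
Character counts:
  'b': 3
  'c': 2
  'd': 3
  'e': 3
Maximum frequency: 3

3


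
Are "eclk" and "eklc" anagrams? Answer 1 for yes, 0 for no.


Strings: "eclk", "eklc"
Sorted first:  cekl
Sorted second: cekl
Sorted forms match => anagrams

1


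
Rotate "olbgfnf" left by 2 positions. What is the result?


Input: "olbgfnf", rotate left by 2
First 2 characters: "ol"
Remaining characters: "bgfnf"
Concatenate remaining + first: "bgfnf" + "ol" = "bgfnfol"

bgfnfol


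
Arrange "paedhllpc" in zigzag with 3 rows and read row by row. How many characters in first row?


Zigzag "paedhllpc" into 3 rows:
Placing characters:
  'p' => row 0
  'a' => row 1
  'e' => row 2
  'd' => row 1
  'h' => row 0
  'l' => row 1
  'l' => row 2
  'p' => row 1
  'c' => row 0
Rows:
  Row 0: "phc"
  Row 1: "adlp"
  Row 2: "el"
First row length: 3

3


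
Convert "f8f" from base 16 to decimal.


Input: "f8f" in base 16
Positional expansion:
  Digit 'f' (value 15) x 16^2 = 3840
  Digit '8' (value 8) x 16^1 = 128
  Digit 'f' (value 15) x 16^0 = 15
Sum = 3983

3983


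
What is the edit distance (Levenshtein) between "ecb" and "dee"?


Computing edit distance: "ecb" -> "dee"
DP table:
           d    e    e
      0    1    2    3
  e   1    1    1    2
  c   2    2    2    2
  b   3    3    3    3
Edit distance = dp[3][3] = 3

3


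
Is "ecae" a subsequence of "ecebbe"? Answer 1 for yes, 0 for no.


Check if "ecae" is a subsequence of "ecebbe"
Greedy scan:
  Position 0 ('e'): matches sub[0] = 'e'
  Position 1 ('c'): matches sub[1] = 'c'
  Position 2 ('e'): no match needed
  Position 3 ('b'): no match needed
  Position 4 ('b'): no match needed
  Position 5 ('e'): no match needed
Only matched 2/4 characters => not a subsequence

0


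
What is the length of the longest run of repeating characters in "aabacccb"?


Input: "aabacccb"
Scanning for longest run:
  Position 1 ('a'): continues run of 'a', length=2
  Position 2 ('b'): new char, reset run to 1
  Position 3 ('a'): new char, reset run to 1
  Position 4 ('c'): new char, reset run to 1
  Position 5 ('c'): continues run of 'c', length=2
  Position 6 ('c'): continues run of 'c', length=3
  Position 7 ('b'): new char, reset run to 1
Longest run: 'c' with length 3

3


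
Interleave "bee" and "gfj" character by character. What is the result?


Interleaving "bee" and "gfj":
  Position 0: 'b' from first, 'g' from second => "bg"
  Position 1: 'e' from first, 'f' from second => "ef"
  Position 2: 'e' from first, 'j' from second => "ej"
Result: bgefej

bgefej


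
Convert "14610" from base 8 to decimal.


Input: "14610" in base 8
Positional expansion:
  Digit '1' (value 1) x 8^4 = 4096
  Digit '4' (value 4) x 8^3 = 2048
  Digit '6' (value 6) x 8^2 = 384
  Digit '1' (value 1) x 8^1 = 8
  Digit '0' (value 0) x 8^0 = 0
Sum = 6536

6536


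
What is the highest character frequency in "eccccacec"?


Input: eccccacec
Character counts:
  'a': 1
  'c': 6
  'e': 2
Maximum frequency: 6

6


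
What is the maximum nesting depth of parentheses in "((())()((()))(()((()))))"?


Input: "((())()((()))(()((()))))"
Tracking depth:
  Position 0 '(': depth becomes 1
  Position 1 '(': depth becomes 2
  Position 2 '(': depth becomes 3
  Position 3 ')': depth becomes 2
  Position 4 ')': depth becomes 1
  Position 5 '(': depth becomes 2
  Position 6 ')': depth becomes 1
  Position 7 '(': depth becomes 2
  Position 8 '(': depth becomes 3
  Position 9 '(': depth becomes 4
  Position 10 ')': depth becomes 3
  Position 11 ')': depth becomes 2
  Position 12 ')': depth becomes 1
  Position 13 '(': depth becomes 2
  Position 14 '(': depth becomes 3
  Position 15 ')': depth becomes 2
  Position 16 '(': depth becomes 3
  Position 17 '(': depth becomes 4
  Position 18 '(': depth becomes 5
  Position 19 ')': depth becomes 4
  Position 20 ')': depth becomes 3
  Position 21 ')': depth becomes 2
  Position 22 ')': depth becomes 1
  Position 23 ')': depth becomes 0
Maximum depth reached: 5

5


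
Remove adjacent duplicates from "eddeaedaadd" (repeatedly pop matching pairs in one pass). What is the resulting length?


Input: eddeaedaadd
Stack-based adjacent duplicate removal:
  Read 'e': push. Stack: e
  Read 'd': push. Stack: ed
  Read 'd': matches stack top 'd' => pop. Stack: e
  Read 'e': matches stack top 'e' => pop. Stack: (empty)
  Read 'a': push. Stack: a
  Read 'e': push. Stack: ae
  Read 'd': push. Stack: aed
  Read 'a': push. Stack: aeda
  Read 'a': matches stack top 'a' => pop. Stack: aed
  Read 'd': matches stack top 'd' => pop. Stack: ae
  Read 'd': push. Stack: aed
Final stack: "aed" (length 3)

3


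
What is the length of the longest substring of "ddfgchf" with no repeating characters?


Input: "ddfgchf"
Sliding window (track last position of each char):
  Position 0 ('d'): window [0,0] length 1 -- new best
  Position 1 ('d'): repeat (last at 0), move window start to 1
  Position 1 ('d'): window [1,1] length 1
  Position 2 ('f'): window [1,2] length 2 -- new best
  Position 3 ('g'): window [1,3] length 3 -- new best
  Position 4 ('c'): window [1,4] length 4 -- new best
  Position 5 ('h'): window [1,5] length 5 -- new best
  Position 6 ('f'): repeat (last at 2), move window start to 3
  Position 6 ('f'): window [3,6] length 4
Longest substring with no repeats: "dfgch" with length 5

5


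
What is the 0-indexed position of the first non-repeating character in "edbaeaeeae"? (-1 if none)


Input: edbaeaeeae
Character frequencies:
  'a': 3
  'b': 1
  'd': 1
  'e': 5
Scanning left to right for freq == 1:
  Position 0 ('e'): freq=5, skip
  Position 1 ('d'): unique! => answer = 1

1


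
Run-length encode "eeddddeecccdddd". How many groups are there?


Input: eeddddeecccdddd
Scanning for consecutive runs:
  Group 1: 'e' x 2 (positions 0-1)
  Group 2: 'd' x 4 (positions 2-5)
  Group 3: 'e' x 2 (positions 6-7)
  Group 4: 'c' x 3 (positions 8-10)
  Group 5: 'd' x 4 (positions 11-14)
Total groups: 5

5


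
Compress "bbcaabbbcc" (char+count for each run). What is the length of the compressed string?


Input: bbcaabbbcc
Runs:
  'b' x 2 => "b2"
  'c' x 1 => "c1"
  'a' x 2 => "a2"
  'b' x 3 => "b3"
  'c' x 2 => "c2"
Compressed: "b2c1a2b3c2"
Compressed length: 10

10


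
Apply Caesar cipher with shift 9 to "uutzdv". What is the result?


Caesar cipher: shift "uutzdv" by 9
  'u' (pos 20) + 9 = pos 3 = 'd'
  'u' (pos 20) + 9 = pos 3 = 'd'
  't' (pos 19) + 9 = pos 2 = 'c'
  'z' (pos 25) + 9 = pos 8 = 'i'
  'd' (pos 3) + 9 = pos 12 = 'm'
  'v' (pos 21) + 9 = pos 4 = 'e'
Result: ddcime

ddcime


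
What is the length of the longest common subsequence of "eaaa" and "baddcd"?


LCS of "eaaa" and "baddcd"
DP table:
           b    a    d    d    c    d
      0    0    0    0    0    0    0
  e   0    0    0    0    0    0    0
  a   0    0    1    1    1    1    1
  a   0    0    1    1    1    1    1
  a   0    0    1    1    1    1    1
LCS length = dp[4][6] = 1

1


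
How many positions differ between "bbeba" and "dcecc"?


Comparing "bbeba" and "dcecc" position by position:
  Position 0: 'b' vs 'd' => DIFFER
  Position 1: 'b' vs 'c' => DIFFER
  Position 2: 'e' vs 'e' => same
  Position 3: 'b' vs 'c' => DIFFER
  Position 4: 'a' vs 'c' => DIFFER
Positions that differ: 4

4


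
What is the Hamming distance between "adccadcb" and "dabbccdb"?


Comparing "adccadcb" and "dabbccdb" position by position:
  Position 0: 'a' vs 'd' => differ
  Position 1: 'd' vs 'a' => differ
  Position 2: 'c' vs 'b' => differ
  Position 3: 'c' vs 'b' => differ
  Position 4: 'a' vs 'c' => differ
  Position 5: 'd' vs 'c' => differ
  Position 6: 'c' vs 'd' => differ
  Position 7: 'b' vs 'b' => same
Total differences (Hamming distance): 7

7


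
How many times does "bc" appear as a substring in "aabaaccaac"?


Searching for "bc" in "aabaaccaac"
Scanning each position:
  Position 0: "aa" => no
  Position 1: "ab" => no
  Position 2: "ba" => no
  Position 3: "aa" => no
  Position 4: "ac" => no
  Position 5: "cc" => no
  Position 6: "ca" => no
  Position 7: "aa" => no
  Position 8: "ac" => no
Total occurrences: 0

0


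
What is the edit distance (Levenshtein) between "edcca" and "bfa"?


Computing edit distance: "edcca" -> "bfa"
DP table:
           b    f    a
      0    1    2    3
  e   1    1    2    3
  d   2    2    2    3
  c   3    3    3    3
  c   4    4    4    4
  a   5    5    5    4
Edit distance = dp[5][3] = 4

4


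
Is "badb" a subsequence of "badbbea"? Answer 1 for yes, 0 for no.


Check if "badb" is a subsequence of "badbbea"
Greedy scan:
  Position 0 ('b'): matches sub[0] = 'b'
  Position 1 ('a'): matches sub[1] = 'a'
  Position 2 ('d'): matches sub[2] = 'd'
  Position 3 ('b'): matches sub[3] = 'b'
  Position 4 ('b'): no match needed
  Position 5 ('e'): no match needed
  Position 6 ('a'): no match needed
All 4 characters matched => is a subsequence

1


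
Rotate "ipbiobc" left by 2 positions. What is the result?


Input: "ipbiobc", rotate left by 2
First 2 characters: "ip"
Remaining characters: "biobc"
Concatenate remaining + first: "biobc" + "ip" = "biobcip"

biobcip


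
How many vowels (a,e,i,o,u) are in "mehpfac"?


Input: mehpfac
Checking each character:
  'm' at position 0: consonant
  'e' at position 1: vowel (running total: 1)
  'h' at position 2: consonant
  'p' at position 3: consonant
  'f' at position 4: consonant
  'a' at position 5: vowel (running total: 2)
  'c' at position 6: consonant
Total vowels: 2

2


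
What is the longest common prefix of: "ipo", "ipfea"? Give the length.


Words: ipo, ipfea
  Position 0: all 'i' => match
  Position 1: all 'p' => match
  Position 2: ('o', 'f') => mismatch, stop
LCP = "ip" (length 2)

2


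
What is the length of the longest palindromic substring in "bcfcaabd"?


Input: "bcfcaabd"
Checking substrings for palindromes:
  [1:4] "cfc" (len 3) => palindrome
  [4:6] "aa" (len 2) => palindrome
Longest palindromic substring: "cfc" with length 3

3


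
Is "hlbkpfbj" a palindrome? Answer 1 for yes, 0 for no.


Input: hlbkpfbj
Reversed: jbfpkblh
  Compare pos 0 ('h') with pos 7 ('j'): MISMATCH
  Compare pos 1 ('l') with pos 6 ('b'): MISMATCH
  Compare pos 2 ('b') with pos 5 ('f'): MISMATCH
  Compare pos 3 ('k') with pos 4 ('p'): MISMATCH
Result: not a palindrome

0


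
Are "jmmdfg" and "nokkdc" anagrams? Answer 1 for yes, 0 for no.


Strings: "jmmdfg", "nokkdc"
Sorted first:  dfgjmm
Sorted second: cdkkno
Differ at position 0: 'd' vs 'c' => not anagrams

0


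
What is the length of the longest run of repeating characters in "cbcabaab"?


Input: "cbcabaab"
Scanning for longest run:
  Position 1 ('b'): new char, reset run to 1
  Position 2 ('c'): new char, reset run to 1
  Position 3 ('a'): new char, reset run to 1
  Position 4 ('b'): new char, reset run to 1
  Position 5 ('a'): new char, reset run to 1
  Position 6 ('a'): continues run of 'a', length=2
  Position 7 ('b'): new char, reset run to 1
Longest run: 'a' with length 2

2


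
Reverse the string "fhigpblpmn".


Input: fhigpblpmn
Reading characters right to left:
  Position 9: 'n'
  Position 8: 'm'
  Position 7: 'p'
  Position 6: 'l'
  Position 5: 'b'
  Position 4: 'p'
  Position 3: 'g'
  Position 2: 'i'
  Position 1: 'h'
  Position 0: 'f'
Reversed: nmplbpgihf

nmplbpgihf


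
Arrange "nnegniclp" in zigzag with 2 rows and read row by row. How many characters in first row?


Zigzag "nnegniclp" into 2 rows:
Placing characters:
  'n' => row 0
  'n' => row 1
  'e' => row 0
  'g' => row 1
  'n' => row 0
  'i' => row 1
  'c' => row 0
  'l' => row 1
  'p' => row 0
Rows:
  Row 0: "nencp"
  Row 1: "ngil"
First row length: 5

5
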